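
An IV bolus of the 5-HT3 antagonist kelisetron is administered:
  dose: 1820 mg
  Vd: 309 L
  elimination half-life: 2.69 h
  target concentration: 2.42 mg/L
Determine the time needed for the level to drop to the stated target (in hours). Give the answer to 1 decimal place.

3.5 h

C₀ = Dose / Vd = 1820 / 309 = 5.890 mg/L
k = ln2 / t½ = 0.693147 / 2.69 = 0.2577 h⁻¹
t = ln(C₀ / C) / k = ln(5.890 / 2.42) / 0.2577
  = ln(2.434) / 0.2577 = 0.8895 / 0.2577 = 3.452 h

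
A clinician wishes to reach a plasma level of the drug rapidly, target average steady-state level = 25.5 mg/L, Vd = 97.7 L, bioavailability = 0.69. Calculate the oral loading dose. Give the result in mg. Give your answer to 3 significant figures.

LD = Css × Vd / F = 25.5 × 97.7 / 0.69 = 3611 mg

3610 mg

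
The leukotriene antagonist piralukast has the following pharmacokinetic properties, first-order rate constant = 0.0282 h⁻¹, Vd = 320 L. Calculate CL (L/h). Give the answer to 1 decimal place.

9.0 L/h

CL = k × Vd = 0.0282 × 320 = 9.024 L/h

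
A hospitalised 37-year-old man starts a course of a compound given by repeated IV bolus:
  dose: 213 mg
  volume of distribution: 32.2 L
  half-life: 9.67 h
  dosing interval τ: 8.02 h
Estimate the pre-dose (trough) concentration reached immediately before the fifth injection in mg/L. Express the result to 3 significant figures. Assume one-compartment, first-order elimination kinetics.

7.66 mg/L

C₀ per dose = Dose / Vd = 213 / 32.2 = 6.615 mg/L
k = ln2 / t½ = 0.693147 / 9.67 = 0.07168 h⁻¹
Fraction remaining after one interval: r = e^(−kτ) = e^(−0.07168 × 8.02) = 0.5628
Before dose 5, 4 doses have been given (aged 1τ, 2τ, 3τ, 4τ).
C_trough = C₀ × (r + r² + … + r^4) = C₀ × r(1−r^4)/(1−r)
        = 6.615 × 0.5628 × (1 − 0.1003) / (1 − 0.5628) = 7.661 mg/L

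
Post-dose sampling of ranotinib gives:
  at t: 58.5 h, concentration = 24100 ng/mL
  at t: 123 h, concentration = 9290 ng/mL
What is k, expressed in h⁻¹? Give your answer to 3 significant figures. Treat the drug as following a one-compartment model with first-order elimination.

k = ln(C₁/C₂) / (t₂ − t₁) = ln(24100/9290) / (123 − 58.5)
  = 0.9533 / 64.50 = 0.01478 h⁻¹

0.0148 h⁻¹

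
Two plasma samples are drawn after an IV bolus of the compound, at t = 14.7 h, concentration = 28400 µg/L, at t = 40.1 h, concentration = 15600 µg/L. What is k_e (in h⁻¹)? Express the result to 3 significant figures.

k = ln(C₁/C₂) / (t₂ − t₁) = ln(28400/15600) / (40.1 − 14.7)
  = 0.5991 / 25.40 = 0.02359 h⁻¹

0.0236 h⁻¹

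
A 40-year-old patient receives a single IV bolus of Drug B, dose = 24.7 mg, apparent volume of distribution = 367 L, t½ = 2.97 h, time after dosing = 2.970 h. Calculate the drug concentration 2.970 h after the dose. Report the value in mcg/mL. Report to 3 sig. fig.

C₀ = Dose / Vd = 24.70 / 367 = 0.06730 mg/L
k = ln2 / t½ = 0.693147 / 2.97 = 0.2334 h⁻¹
t / t½ = 2.970 / 2.97 = 1 half-lives
C = C₀ × (1/2)^1 = 0.06730 × 0.5000 = 0.03365 mg/L
(0.03365 mg/L = 0.03365 mcg/mL)

0.0337 mcg/mL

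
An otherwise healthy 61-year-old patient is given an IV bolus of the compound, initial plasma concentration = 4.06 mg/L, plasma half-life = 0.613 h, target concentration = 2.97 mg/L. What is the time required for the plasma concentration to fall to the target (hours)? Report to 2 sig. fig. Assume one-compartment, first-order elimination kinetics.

0.28 h

k = ln2 / t½ = 0.693147 / 0.613 = 1.131 h⁻¹
t = ln(C₀ / C) / k = ln(4.060 / 2.97) / 1.131
  = ln(1.367) / 1.131 = 0.3126 / 1.131 = 0.2764 h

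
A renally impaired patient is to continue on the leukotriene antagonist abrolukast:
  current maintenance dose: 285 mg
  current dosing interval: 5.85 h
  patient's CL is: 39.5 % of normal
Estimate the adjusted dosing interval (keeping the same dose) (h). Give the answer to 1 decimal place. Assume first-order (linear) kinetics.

To keep the same average steady-state level, dosing rate must scale with clearance.
CL ratio = 39.5 / 100 = 0.3950
New interval (same dose) = 5.85 / 0.3950 = 14.81 h

14.8 h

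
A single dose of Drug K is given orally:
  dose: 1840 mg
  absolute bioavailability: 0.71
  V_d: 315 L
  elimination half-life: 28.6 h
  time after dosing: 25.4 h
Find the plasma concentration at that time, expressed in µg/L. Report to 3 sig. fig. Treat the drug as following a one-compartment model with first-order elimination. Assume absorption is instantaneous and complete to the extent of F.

2240 µg/L

Amount reaching circulation = F × Dose = 0.71 × 1840 = 1306 mg
C₀ = F·Dose / Vd = 1306 / 315 = 4.146 mg/L
k = ln2 / t½ = 0.693147 / 28.6 = 0.02424 h⁻¹
C = C₀ · e^(−k·t) = 4.146 × e^(−0.02424 × 25.4)
  = 4.146 × 0.5403 = 2.240 mg/L
Convert: 2.240 mg/L × 1000 = 2240 µg/L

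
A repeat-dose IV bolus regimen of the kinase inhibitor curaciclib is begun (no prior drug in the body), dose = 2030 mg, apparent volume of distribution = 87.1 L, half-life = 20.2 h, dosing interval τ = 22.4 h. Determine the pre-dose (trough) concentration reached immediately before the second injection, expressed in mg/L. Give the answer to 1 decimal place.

10.8 mg/L

C₀ per dose = Dose / Vd = 2030 / 87.1 = 23.31 mg/L
k = ln2 / t½ = 0.693147 / 20.2 = 0.03431 h⁻¹
Fraction remaining after one interval: r = e^(−kτ) = e^(−0.03431 × 22.4) = 0.4637
Before dose 2, 1 dose has been given (aged 1τ).
C_trough = C₀ × r = 23.31 × 0.4637 = 10.81 mg/L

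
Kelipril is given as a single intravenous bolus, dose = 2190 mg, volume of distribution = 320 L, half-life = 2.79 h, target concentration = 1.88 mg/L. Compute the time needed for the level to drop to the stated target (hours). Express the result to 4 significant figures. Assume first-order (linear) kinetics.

5.201 h

C₀ = Dose / Vd = 2190 / 320 = 6.844 mg/L
k = ln2 / t½ = 0.693147 / 2.79 = 0.2484 h⁻¹
t = ln(C₀ / C) / k = ln(6.844 / 1.88) / 0.2484
  = ln(3.640) / 0.2484 = 1.292 / 0.2484 = 5.201 h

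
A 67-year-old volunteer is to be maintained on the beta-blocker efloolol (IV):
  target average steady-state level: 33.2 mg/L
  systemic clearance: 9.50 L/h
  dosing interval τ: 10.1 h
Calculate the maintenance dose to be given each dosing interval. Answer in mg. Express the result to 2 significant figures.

At steady state, Dose/τ = Css × CL.
Dose = Css × CL × τ = 33.2 × 9.500 × 10.1 = 3186 mg

3200 mg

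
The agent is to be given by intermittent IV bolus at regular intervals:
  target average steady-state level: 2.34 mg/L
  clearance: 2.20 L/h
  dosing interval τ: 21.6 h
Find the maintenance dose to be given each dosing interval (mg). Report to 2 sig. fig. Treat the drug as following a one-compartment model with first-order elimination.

110 mg

At steady state, Dose/τ = Css × CL.
Dose = Css × CL × τ = 2.34 × 2.200 × 21.6 = 111.2 mg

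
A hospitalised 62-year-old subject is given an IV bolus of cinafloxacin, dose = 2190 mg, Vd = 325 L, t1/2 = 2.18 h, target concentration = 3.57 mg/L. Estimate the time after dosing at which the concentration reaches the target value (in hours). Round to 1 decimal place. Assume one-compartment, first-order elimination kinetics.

2.0 h

C₀ = Dose / Vd = 2190 / 325 = 6.738 mg/L
k = ln2 / t½ = 0.693147 / 2.18 = 0.3180 h⁻¹
t = ln(C₀ / C) / k = ln(6.738 / 3.57) / 0.3180
  = ln(1.887) / 0.3180 = 0.6350 / 0.3180 = 1.997 h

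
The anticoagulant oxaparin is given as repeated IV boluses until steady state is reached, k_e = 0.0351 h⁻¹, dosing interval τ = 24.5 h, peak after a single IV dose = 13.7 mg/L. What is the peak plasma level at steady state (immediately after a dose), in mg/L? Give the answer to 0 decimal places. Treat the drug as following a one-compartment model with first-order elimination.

24 mg/L

e^(−kτ) = e^(−0.03510 × 24.5) = 0.4232
Accumulation ratio R = 1 / (1 − e^(−kτ)) = 1 / (1 − 0.4232) = 1.734
Steady-state peak = C₀ × R = 13.7 × 1.734 = 23.76 mg/L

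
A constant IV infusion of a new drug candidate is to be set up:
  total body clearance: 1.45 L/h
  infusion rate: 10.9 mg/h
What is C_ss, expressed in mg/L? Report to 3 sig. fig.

7.52 mg/L

At steady state Css = R₀ / CL = 10.9 / 1.450 = 7.517 mg/L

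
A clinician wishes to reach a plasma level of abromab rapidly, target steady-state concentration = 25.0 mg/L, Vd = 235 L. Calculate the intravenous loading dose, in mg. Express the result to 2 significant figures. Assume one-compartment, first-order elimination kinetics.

LD = Css × Vd = 25.0 × 235 = 5875 mg

5900 mg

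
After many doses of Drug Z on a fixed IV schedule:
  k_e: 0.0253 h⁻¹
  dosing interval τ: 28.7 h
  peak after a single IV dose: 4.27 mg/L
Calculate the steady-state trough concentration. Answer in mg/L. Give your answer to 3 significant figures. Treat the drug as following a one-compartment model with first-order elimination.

4.00 mg/L

e^(−kτ) = e^(−0.02530 × 28.7) = 0.4838
Accumulation ratio R = 1 / (1 − e^(−kτ)) = 1 / (1 − 0.4838) = 1.937
Steady-state trough = C₀ × R × e^(−kτ) = 4.27 × 1.937 × 0.4838 = 4.002 mg/L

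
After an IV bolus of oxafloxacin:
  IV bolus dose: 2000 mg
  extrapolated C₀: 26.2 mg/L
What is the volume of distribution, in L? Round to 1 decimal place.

76.3 L

Vd = Dose / C₀ = 2000 / 26.2 = 76.34 L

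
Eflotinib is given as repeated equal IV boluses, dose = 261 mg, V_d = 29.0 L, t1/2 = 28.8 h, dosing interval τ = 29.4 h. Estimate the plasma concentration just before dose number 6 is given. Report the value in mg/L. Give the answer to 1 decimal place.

8.5 mg/L

C₀ per dose = Dose / Vd = 261 / 29.0 = 9.000 mg/L
k = ln2 / t½ = 0.693147 / 28.8 = 0.02407 h⁻¹
Fraction remaining after one interval: r = e^(−kτ) = e^(−0.02407 × 29.4) = 0.4928
Before dose 6, 5 doses have been given (aged 1τ, 2τ, 3τ, 4τ, 5τ).
C_trough = C₀ × (r + r² + … + r^5) = C₀ × r(1−r^5)/(1−r)
        = 9.000 × 0.4928 × (1 − 0.02906) / (1 − 0.4928) = 8.490 mg/L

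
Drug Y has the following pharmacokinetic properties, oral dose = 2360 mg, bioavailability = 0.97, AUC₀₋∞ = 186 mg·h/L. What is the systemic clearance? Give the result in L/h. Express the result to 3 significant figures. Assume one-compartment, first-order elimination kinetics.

CL = F·Dose / AUC = 0.97 × 2360 / 186 = 12.31 L/h

12.3 L/h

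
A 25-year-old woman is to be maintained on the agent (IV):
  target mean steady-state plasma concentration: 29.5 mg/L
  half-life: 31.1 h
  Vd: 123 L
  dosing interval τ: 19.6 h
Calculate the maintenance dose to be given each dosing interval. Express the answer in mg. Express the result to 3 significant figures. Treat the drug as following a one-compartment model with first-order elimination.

1590 mg

k = ln2 / t½ = 0.693147 / 31.1 = 0.02229 h⁻¹
CL = k × Vd = 0.02229 × 123 = 2.742 L/h
At steady state, Dose/τ = Css × CL.
Dose = Css × CL × τ = 29.5 × 2.742 × 19.6 = 1585 mg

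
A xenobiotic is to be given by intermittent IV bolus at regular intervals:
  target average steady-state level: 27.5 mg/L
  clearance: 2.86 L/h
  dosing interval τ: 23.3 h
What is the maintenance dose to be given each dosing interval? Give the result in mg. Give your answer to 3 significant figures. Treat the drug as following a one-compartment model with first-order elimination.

At steady state, Dose/τ = Css × CL.
Dose = Css × CL × τ = 27.5 × 2.860 × 23.3 = 1833 mg

1830 mg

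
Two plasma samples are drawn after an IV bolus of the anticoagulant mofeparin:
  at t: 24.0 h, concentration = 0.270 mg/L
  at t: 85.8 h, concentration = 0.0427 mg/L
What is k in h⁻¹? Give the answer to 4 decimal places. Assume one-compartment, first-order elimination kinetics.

0.0298 h⁻¹

k = ln(C₁/C₂) / (t₂ − t₁) = ln(0.270/0.0427) / (85.8 − 24.0)
  = 1.844 / 61.80 = 0.02984 h⁻¹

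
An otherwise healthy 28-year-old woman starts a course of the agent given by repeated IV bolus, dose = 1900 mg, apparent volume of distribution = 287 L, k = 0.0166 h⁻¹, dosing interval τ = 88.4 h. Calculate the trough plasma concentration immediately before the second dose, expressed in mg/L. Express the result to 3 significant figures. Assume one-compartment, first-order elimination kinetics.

C₀ per dose = Dose / Vd = 1900 / 287 = 6.620 mg/L
Fraction remaining after one interval: r = e^(−kτ) = e^(−0.01660 × 88.4) = 0.2305
Before dose 2, 1 dose has been given (aged 1τ).
C_trough = C₀ × r = 6.620 × 0.2305 = 1.526 mg/L

1.53 mg/L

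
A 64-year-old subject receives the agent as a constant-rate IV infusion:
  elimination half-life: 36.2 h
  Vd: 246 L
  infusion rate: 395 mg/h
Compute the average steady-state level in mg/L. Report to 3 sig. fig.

k = ln2 / t½ = 0.693147 / 36.2 = 0.01915 h⁻¹
CL = k × Vd = 0.01915 × 246 = 4.711 L/h
At steady state Css = R₀ / CL = 395 / 4.711 = 83.85 mg/L

83.9 mg/L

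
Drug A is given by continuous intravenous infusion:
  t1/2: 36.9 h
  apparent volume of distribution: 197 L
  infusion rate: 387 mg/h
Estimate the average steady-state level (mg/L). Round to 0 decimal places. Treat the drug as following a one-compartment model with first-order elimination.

k = ln2 / t½ = 0.693147 / 36.9 = 0.01878 h⁻¹
CL = k × Vd = 0.01878 × 197 = 3.700 L/h
At steady state Css = R₀ / CL = 387 / 3.700 = 104.6 mg/L

105 mg/L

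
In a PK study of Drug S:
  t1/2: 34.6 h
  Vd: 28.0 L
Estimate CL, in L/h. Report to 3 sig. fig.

0.561 L/h

k = ln2 / t½ = 0.693147 / 34.6 = 0.02003 h⁻¹
CL = k × Vd = 0.02003 × 28.0 = 0.5608 L/h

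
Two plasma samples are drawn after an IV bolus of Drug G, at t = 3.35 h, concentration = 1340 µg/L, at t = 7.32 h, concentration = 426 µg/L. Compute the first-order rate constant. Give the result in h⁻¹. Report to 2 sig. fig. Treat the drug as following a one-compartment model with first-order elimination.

k = ln(C₁/C₂) / (t₂ − t₁) = ln(1340/426) / (7.32 − 3.35)
  = 1.146 / 3.970 = 0.2887 h⁻¹

0.29 h⁻¹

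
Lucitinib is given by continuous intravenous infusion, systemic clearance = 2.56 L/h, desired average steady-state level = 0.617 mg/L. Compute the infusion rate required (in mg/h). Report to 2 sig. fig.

1.6 mg/h

At steady state, infusion rate R₀ = Css × CL = 0.617 × 2.560 = 1.580 mg/h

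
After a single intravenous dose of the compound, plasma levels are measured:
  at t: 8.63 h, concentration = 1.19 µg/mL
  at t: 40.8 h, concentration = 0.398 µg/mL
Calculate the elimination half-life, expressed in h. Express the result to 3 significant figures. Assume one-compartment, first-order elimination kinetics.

20.4 h

k = ln(C₁/C₂) / (t₂ − t₁) = ln(1.19/0.398) / (40.8 − 8.63)
  = 1.095 / 32.17 = 0.03404 h⁻¹
t½ = ln2 / k = 0.693147 / 0.03404 = 20.36 h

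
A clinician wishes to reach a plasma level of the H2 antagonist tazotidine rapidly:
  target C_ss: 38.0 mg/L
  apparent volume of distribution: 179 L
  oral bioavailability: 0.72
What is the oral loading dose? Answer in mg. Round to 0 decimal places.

9447 mg

LD = Css × Vd / F = 38.0 × 179 / 0.72 = 9447 mg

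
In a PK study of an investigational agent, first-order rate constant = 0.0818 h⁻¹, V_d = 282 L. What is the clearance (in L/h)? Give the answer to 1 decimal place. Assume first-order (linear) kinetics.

23.1 L/h

CL = k × Vd = 0.0818 × 282 = 23.07 L/h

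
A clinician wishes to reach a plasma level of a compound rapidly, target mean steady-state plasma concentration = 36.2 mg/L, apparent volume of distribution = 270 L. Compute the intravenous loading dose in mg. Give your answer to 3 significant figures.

9770 mg

LD = Css × Vd = 36.2 × 270 = 9774 mg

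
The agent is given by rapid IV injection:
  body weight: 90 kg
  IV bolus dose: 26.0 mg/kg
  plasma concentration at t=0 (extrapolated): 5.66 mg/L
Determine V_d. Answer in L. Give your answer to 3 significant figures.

413 L

Dose = 26.0 × 90 = 2340 mg
Vd = Dose / C₀ = 2340 / 5.66 = 413.4 L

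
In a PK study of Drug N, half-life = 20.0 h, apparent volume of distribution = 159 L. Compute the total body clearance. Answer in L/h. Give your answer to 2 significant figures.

5.5 L/h

k = ln2 / t½ = 0.693147 / 20.0 = 0.03466 h⁻¹
CL = k × Vd = 0.03466 × 159 = 5.511 L/h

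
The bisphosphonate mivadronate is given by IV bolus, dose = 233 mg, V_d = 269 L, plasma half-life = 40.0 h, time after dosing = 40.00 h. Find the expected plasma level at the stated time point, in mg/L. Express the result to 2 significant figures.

0.43 mg/L

C₀ = Dose / Vd = 233.0 / 269 = 0.8662 mg/L
k = ln2 / t½ = 0.693147 / 40.0 = 0.01733 h⁻¹
t / t½ = 40.00 / 40.0 = 1 half-lives
C = C₀ × (1/2)^1 = 0.8662 × 0.5000 = 0.4331 mg/L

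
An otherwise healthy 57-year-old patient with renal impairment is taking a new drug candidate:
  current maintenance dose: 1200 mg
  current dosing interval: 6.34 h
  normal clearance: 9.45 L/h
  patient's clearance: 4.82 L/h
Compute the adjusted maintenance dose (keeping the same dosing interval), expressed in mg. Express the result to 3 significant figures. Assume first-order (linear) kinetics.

To keep the same average steady-state level, dosing rate must scale with clearance.
CL ratio = 4.82 / 9.45 = 0.5101
New dose (same interval) = 1200 × 0.5101 = 612.1 mg

612 mg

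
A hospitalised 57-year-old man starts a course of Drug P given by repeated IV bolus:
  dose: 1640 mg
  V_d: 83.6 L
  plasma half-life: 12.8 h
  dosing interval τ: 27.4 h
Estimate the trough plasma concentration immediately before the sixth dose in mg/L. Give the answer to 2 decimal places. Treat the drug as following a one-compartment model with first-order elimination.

5.75 mg/L

C₀ per dose = Dose / Vd = 1640 / 83.6 = 19.62 mg/L
k = ln2 / t½ = 0.693147 / 12.8 = 0.05415 h⁻¹
Fraction remaining after one interval: r = e^(−kτ) = e^(−0.05415 × 27.4) = 0.2268
Before dose 6, 5 doses have been given (aged 1τ, 2τ, 3τ, 4τ, 5τ).
C_trough = C₀ × (r + r² + … + r^5) = C₀ × r(1−r^5)/(1−r)
        = 19.62 × 0.2268 × (1 − 0.0006001) / (1 − 0.2268) = 5.752 mg/L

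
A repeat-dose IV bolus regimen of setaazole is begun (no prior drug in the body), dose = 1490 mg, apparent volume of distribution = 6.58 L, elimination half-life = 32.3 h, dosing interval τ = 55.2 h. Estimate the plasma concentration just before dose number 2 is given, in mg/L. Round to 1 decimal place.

C₀ per dose = Dose / Vd = 1490 / 6.58 = 226.4 mg/L
k = ln2 / t½ = 0.693147 / 32.3 = 0.02146 h⁻¹
Fraction remaining after one interval: r = e^(−kτ) = e^(−0.02146 × 55.2) = 0.3059
Before dose 2, 1 dose has been given (aged 1τ).
C_trough = C₀ × r = 226.4 × 0.3059 = 69.26 mg/L

69.3 mg/L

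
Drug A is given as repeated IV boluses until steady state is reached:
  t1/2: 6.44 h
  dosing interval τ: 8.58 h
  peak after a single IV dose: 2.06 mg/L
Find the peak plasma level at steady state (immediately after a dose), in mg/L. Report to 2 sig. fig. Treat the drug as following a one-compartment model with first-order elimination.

3.4 mg/L

k = ln2 / t½ = 0.693147 / 6.44 = 0.1076 h⁻¹
e^(−kτ) = e^(−0.1076 × 8.58) = 0.3972
Accumulation ratio R = 1 / (1 − e^(−kτ)) = 1 / (1 − 0.3972) = 1.659
Steady-state peak = C₀ × R = 2.06 × 1.659 = 3.418 mg/L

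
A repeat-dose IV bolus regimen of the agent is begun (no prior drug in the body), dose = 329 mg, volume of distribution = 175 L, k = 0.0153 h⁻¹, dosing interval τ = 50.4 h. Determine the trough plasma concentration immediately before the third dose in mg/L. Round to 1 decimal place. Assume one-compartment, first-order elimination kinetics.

1.3 mg/L

C₀ per dose = Dose / Vd = 329 / 175 = 1.880 mg/L
Fraction remaining after one interval: r = e^(−kτ) = e^(−0.01530 × 50.4) = 0.4625
Before dose 3, 2 doses have been given (aged 1τ, 2τ).
C_trough = C₀ × (r + r²) = 1.880 × (0.4625 + 0.2139) = 1.272 mg/L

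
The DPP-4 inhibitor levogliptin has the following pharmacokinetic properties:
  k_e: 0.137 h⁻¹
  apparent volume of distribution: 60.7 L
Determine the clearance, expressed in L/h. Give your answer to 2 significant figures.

8.3 L/h

CL = k × Vd = 0.137 × 60.7 = 8.316 L/h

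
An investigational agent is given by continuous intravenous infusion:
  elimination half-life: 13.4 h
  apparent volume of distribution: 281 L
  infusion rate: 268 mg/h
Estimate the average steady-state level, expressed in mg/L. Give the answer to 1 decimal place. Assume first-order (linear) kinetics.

k = ln2 / t½ = 0.693147 / 13.4 = 0.05173 h⁻¹
CL = k × Vd = 0.05173 × 281 = 14.54 L/h
At steady state Css = R₀ / CL = 268 / 14.54 = 18.43 mg/L

18.4 mg/L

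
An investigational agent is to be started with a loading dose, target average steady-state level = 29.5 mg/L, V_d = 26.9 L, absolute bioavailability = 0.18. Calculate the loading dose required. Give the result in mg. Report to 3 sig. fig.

LD = Css × Vd / F = 29.5 × 26.9 / 0.18 = 4409 mg

4410 mg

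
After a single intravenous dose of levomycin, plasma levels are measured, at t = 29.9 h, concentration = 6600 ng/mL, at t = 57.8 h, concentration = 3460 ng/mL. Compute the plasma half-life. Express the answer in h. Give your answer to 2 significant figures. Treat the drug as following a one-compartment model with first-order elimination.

k = ln(C₁/C₂) / (t₂ − t₁) = ln(6600/3460) / (57.8 − 29.9)
  = 0.6458 / 27.90 = 0.02315 h⁻¹
t½ = ln2 / k = 0.693147 / 0.02315 = 29.94 h

30 h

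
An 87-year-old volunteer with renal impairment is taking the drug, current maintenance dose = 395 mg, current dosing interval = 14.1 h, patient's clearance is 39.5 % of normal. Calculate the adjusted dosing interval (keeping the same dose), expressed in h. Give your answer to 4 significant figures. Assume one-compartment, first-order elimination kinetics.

To keep the same average steady-state level, dosing rate must scale with clearance.
CL ratio = 39.5 / 100 = 0.3950
New interval (same dose) = 14.1 / 0.3950 = 35.70 h

35.70 h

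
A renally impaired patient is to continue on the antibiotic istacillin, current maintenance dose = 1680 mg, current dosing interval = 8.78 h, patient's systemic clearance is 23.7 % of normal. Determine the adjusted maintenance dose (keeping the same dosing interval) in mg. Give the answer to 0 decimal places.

398 mg

To keep the same average steady-state level, dosing rate must scale with clearance.
CL ratio = 23.7 / 100 = 0.2370
New dose (same interval) = 1680 × 0.2370 = 398.2 mg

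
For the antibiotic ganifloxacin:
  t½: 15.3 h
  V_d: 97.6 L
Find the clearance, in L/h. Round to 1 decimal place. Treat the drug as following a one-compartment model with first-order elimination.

k = ln2 / t½ = 0.693147 / 15.3 = 0.04530 h⁻¹
CL = k × Vd = 0.04530 × 97.6 = 4.421 L/h

4.4 L/h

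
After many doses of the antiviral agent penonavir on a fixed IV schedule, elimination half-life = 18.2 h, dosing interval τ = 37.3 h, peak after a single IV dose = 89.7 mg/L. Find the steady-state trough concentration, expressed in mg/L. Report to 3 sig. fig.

28.6 mg/L

k = ln2 / t½ = 0.693147 / 18.2 = 0.03809 h⁻¹
e^(−kτ) = e^(−0.03809 × 37.3) = 0.2415
Accumulation ratio R = 1 / (1 − e^(−kτ)) = 1 / (1 − 0.2415) = 1.318
Steady-state trough = C₀ × R × e^(−kτ) = 89.7 × 1.318 × 0.2415 = 28.55 mg/L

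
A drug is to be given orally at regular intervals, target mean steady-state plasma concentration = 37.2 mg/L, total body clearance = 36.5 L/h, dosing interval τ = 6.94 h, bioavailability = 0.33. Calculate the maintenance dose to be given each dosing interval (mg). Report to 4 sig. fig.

28550 mg

At steady state, F × (Dose/τ) = Css × CL.
Dose = Css × CL × τ / F = 37.2 × 36.50 × 6.94 / 0.33 = 28550 mg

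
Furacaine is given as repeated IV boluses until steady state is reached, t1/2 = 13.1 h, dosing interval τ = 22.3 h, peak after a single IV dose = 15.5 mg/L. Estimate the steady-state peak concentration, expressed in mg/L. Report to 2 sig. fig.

k = ln2 / t½ = 0.693147 / 13.1 = 0.05291 h⁻¹
e^(−kτ) = e^(−0.05291 × 22.3) = 0.3073
Accumulation ratio R = 1 / (1 − e^(−kτ)) = 1 / (1 − 0.3073) = 1.444
Steady-state peak = C₀ × R = 15.5 × 1.444 = 22.38 mg/L

22 mg/L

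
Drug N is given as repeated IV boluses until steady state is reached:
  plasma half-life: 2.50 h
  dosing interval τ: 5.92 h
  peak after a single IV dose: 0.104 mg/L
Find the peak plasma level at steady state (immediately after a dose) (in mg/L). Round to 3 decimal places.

0.129 mg/L

k = ln2 / t½ = 0.693147 / 2.50 = 0.2773 h⁻¹
e^(−kτ) = e^(−0.2773 × 5.92) = 0.1937
Accumulation ratio R = 1 / (1 − e^(−kτ)) = 1 / (1 − 0.1937) = 1.240
Steady-state peak = C₀ × R = 0.104 × 1.240 = 0.1290 mg/L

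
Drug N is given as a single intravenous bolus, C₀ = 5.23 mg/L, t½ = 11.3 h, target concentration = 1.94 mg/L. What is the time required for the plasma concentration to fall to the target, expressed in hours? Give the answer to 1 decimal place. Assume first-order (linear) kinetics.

k = ln2 / t½ = 0.693147 / 11.3 = 0.06134 h⁻¹
t = ln(C₀ / C) / k = ln(5.230 / 1.94) / 0.06134
  = ln(2.696) / 0.06134 = 0.9918 / 0.06134 = 16.17 h

16.2 h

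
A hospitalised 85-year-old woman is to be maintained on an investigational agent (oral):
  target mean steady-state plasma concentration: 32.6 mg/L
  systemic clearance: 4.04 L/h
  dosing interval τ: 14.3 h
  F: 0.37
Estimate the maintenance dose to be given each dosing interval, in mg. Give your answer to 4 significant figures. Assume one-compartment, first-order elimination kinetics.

5090 mg

At steady state, F × (Dose/τ) = Css × CL.
Dose = Css × CL × τ / F = 32.6 × 4.040 × 14.3 / 0.37 = 5090 mg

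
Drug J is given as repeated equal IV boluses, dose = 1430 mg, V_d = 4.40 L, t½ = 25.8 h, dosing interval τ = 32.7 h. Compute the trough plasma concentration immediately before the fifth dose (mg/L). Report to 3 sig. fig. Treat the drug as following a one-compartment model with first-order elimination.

224 mg/L

C₀ per dose = Dose / Vd = 1430 / 4.40 = 325.0 mg/L
k = ln2 / t½ = 0.693147 / 25.8 = 0.02687 h⁻¹
Fraction remaining after one interval: r = e^(−kτ) = e^(−0.02687 × 32.7) = 0.4153
Before dose 5, 4 doses have been given (aged 1τ, 2τ, 3τ, 4τ).
C_trough = C₀ × (r + r² + … + r^4) = C₀ × r(1−r^4)/(1−r)
        = 325.0 × 0.4153 × (1 − 0.02975) / (1 − 0.4153) = 224.0 mg/L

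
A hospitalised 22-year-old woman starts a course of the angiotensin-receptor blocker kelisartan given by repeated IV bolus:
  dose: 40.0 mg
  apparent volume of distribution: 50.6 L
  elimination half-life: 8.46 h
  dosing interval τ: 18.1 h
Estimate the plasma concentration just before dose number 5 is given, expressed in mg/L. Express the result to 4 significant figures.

C₀ per dose = Dose / Vd = 40.0 / 50.6 = 0.7905 mg/L
k = ln2 / t½ = 0.693147 / 8.46 = 0.08193 h⁻¹
Fraction remaining after one interval: r = e^(−kτ) = e^(−0.08193 × 18.1) = 0.2270
Before dose 5, 4 doses have been given (aged 1τ, 2τ, 3τ, 4τ).
C_trough = C₀ × (r + r² + … + r^4) = C₀ × r(1−r^4)/(1−r)
        = 0.7905 × 0.2270 × (1 − 0.002655) / (1 − 0.2270) = 0.2315 mg/L

0.2315 mg/L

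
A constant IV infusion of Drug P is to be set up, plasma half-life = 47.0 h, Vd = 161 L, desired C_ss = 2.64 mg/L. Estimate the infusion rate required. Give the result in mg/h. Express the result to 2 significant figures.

k = ln2 / t½ = 0.693147 / 47.0 = 0.01475 h⁻¹
CL = k × Vd = 0.01475 × 161 = 2.375 L/h
At steady state, infusion rate R₀ = Css × CL = 2.64 × 2.375 = 6.270 mg/h

6.3 mg/h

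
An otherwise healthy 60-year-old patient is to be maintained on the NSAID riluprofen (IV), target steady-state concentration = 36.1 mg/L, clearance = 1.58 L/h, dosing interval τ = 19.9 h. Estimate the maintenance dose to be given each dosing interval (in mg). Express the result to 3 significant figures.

At steady state, Dose/τ = Css × CL.
Dose = Css × CL × τ = 36.1 × 1.580 × 19.9 = 1135 mg

1140 mg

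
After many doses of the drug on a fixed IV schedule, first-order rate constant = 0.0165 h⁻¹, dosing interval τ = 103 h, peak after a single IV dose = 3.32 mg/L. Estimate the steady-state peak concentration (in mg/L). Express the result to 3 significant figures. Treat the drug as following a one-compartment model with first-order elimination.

e^(−kτ) = e^(−0.01650 × 103) = 0.1828
Accumulation ratio R = 1 / (1 − e^(−kτ)) = 1 / (1 − 0.1828) = 1.224
Steady-state peak = C₀ × R = 3.32 × 1.224 = 4.064 mg/L

4.06 mg/L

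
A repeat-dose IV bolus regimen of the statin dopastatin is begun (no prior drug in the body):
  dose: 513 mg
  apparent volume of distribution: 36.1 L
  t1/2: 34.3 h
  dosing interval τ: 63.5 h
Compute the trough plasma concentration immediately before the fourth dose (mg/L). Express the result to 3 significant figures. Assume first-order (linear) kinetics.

5.33 mg/L

C₀ per dose = Dose / Vd = 513 / 36.1 = 14.21 mg/L
k = ln2 / t½ = 0.693147 / 34.3 = 0.02021 h⁻¹
Fraction remaining after one interval: r = e^(−kτ) = e^(−0.02021 × 63.5) = 0.2771
Before dose 4, 3 doses have been given (aged 1τ, 2τ, 3τ).
C_trough = C₀ × (r + r² + … + r^3) = C₀ × r(1−r^3)/(1−r)
        = 14.21 × 0.2771 × (1 − 0.02128) / (1 − 0.2771) = 5.331 mg/L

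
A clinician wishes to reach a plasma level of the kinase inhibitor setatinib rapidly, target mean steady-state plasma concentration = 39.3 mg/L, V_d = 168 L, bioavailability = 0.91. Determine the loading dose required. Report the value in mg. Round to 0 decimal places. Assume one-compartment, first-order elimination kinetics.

7255 mg

LD = Css × Vd / F = 39.3 × 168 / 0.91 = 7255 mg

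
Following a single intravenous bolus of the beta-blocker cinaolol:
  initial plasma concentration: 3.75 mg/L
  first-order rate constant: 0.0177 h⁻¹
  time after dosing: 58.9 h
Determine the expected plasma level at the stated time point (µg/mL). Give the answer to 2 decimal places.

1.32 µg/mL

C = C₀ · e^(−k·t) = 3.750 × e^(−0.01770 × 58.9)
  = 3.750 × 0.3526 = 1.322 mg/L
(1.322 mg/L = 1.322 µg/mL)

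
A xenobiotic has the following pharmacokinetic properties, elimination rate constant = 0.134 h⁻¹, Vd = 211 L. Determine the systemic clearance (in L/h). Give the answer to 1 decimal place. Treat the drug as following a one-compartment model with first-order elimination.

28.3 L/h

CL = k × Vd = 0.134 × 211 = 28.27 L/h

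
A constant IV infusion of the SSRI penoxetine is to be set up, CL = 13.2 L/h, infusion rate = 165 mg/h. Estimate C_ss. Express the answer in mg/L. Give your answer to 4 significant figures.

At steady state Css = R₀ / CL = 165 / 13.20 = 12.50 mg/L

12.50 mg/L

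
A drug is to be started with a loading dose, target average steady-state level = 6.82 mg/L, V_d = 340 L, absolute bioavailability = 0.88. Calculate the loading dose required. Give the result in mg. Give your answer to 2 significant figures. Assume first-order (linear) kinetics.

2600 mg

LD = Css × Vd / F = 6.82 × 340 / 0.88 = 2635 mg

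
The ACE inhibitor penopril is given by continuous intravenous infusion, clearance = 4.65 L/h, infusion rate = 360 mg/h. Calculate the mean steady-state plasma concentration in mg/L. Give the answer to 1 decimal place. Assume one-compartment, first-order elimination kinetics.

77.4 mg/L

At steady state Css = R₀ / CL = 360 / 4.650 = 77.42 mg/L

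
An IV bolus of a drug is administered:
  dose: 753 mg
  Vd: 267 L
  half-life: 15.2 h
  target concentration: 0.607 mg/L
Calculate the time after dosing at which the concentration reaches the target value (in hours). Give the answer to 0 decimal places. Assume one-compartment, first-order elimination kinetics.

C₀ = Dose / Vd = 753.0 / 267 = 2.820 mg/L
k = ln2 / t½ = 0.693147 / 15.2 = 0.04560 h⁻¹
t = ln(C₀ / C) / k = ln(2.820 / 0.607) / 0.04560
  = ln(4.646) / 0.04560 = 1.536 / 0.04560 = 33.68 h

34 h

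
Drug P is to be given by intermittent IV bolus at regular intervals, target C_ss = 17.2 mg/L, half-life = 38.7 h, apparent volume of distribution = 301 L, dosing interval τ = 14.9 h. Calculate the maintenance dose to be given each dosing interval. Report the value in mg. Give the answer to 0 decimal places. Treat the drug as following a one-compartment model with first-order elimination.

k = ln2 / t½ = 0.693147 / 38.7 = 0.01791 h⁻¹
CL = k × Vd = 0.01791 × 301 = 5.391 L/h
At steady state, Dose/τ = Css × CL.
Dose = Css × CL × τ = 17.2 × 5.391 × 14.9 = 1382 mg

1382 mg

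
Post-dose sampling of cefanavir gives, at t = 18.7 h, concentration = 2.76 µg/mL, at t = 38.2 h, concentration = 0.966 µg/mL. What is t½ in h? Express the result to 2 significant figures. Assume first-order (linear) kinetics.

13 h

k = ln(C₁/C₂) / (t₂ − t₁) = ln(2.76/0.966) / (38.2 − 18.7)
  = 1.050 / 19.50 = 0.05385 h⁻¹
t½ = ln2 / k = 0.693147 / 0.05385 = 12.87 h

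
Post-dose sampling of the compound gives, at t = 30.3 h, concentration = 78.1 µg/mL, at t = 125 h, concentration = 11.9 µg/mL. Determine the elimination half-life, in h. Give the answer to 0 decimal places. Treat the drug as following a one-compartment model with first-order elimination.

k = ln(C₁/C₂) / (t₂ − t₁) = ln(78.1/11.9) / (125 − 30.3)
  = 1.881 / 94.70 = 0.01986 h⁻¹
t½ = ln2 / k = 0.693147 / 0.01986 = 34.90 h

35 h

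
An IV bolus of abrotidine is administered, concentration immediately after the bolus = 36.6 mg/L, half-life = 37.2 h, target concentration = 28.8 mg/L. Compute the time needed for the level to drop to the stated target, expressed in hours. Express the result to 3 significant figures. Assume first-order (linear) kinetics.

k = ln2 / t½ = 0.693147 / 37.2 = 0.01863 h⁻¹
t = ln(C₀ / C) / k = ln(36.60 / 28.8) / 0.01863
  = ln(1.271) / 0.01863 = 0.2398 / 0.01863 = 12.87 h

12.9 h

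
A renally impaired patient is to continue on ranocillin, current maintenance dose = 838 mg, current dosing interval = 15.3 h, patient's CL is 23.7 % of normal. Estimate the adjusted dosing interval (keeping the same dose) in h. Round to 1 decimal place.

64.6 h

To keep the same average steady-state level, dosing rate must scale with clearance.
CL ratio = 23.7 / 100 = 0.2370
New interval (same dose) = 15.3 / 0.2370 = 64.56 h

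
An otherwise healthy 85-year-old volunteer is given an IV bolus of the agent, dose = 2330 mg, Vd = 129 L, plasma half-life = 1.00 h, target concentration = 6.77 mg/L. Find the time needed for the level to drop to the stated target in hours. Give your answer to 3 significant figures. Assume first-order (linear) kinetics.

1.42 h

C₀ = Dose / Vd = 2330 / 129 = 18.06 mg/L
k = ln2 / t½ = 0.693147 / 1.00 = 0.6931 h⁻¹
t = ln(C₀ / C) / k = ln(18.06 / 6.77) / 0.6931
  = ln(2.668) / 0.6931 = 0.9813 / 0.6931 = 1.416 h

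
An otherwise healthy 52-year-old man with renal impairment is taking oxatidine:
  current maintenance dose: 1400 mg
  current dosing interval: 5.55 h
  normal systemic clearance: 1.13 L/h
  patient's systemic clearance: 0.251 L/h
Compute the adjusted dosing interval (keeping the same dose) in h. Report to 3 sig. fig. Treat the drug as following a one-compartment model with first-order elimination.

To keep the same average steady-state level, dosing rate must scale with clearance.
CL ratio = 0.251 / 1.13 = 0.2221
New interval (same dose) = 5.55 / 0.2221 = 24.99 h

25.0 h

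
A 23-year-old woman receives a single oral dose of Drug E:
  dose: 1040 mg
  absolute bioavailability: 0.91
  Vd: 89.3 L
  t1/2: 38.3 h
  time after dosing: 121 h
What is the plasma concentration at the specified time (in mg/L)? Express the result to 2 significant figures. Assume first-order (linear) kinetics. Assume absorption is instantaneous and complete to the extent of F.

Amount reaching circulation = F × Dose = 0.91 × 1040 = 946.4 mg
C₀ = F·Dose / Vd = 946.4 / 89.3 = 10.60 mg/L
k = ln2 / t½ = 0.693147 / 38.3 = 0.01810 h⁻¹
C = C₀ · e^(−k·t) = 10.60 × e^(−0.01810 × 121)
  = 10.60 × 0.1119 = 1.186 mg/L

1.2 mg/L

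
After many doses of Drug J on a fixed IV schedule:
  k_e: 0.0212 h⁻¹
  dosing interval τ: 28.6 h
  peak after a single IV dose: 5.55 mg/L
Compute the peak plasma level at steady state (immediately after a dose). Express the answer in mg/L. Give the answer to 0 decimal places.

e^(−kτ) = e^(−0.02120 × 28.6) = 0.5454
Accumulation ratio R = 1 / (1 − e^(−kτ)) = 1 / (1 − 0.5454) = 2.200
Steady-state peak = C₀ × R = 5.55 × 2.200 = 12.21 mg/L

12 mg/L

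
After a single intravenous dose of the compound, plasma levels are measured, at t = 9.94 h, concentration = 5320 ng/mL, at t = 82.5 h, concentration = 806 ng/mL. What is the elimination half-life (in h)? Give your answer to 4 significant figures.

k = ln(C₁/C₂) / (t₂ − t₁) = ln(5320/806) / (82.5 − 9.94)
  = 1.887 / 72.56 = 0.02601 h⁻¹
t½ = ln2 / k = 0.693147 / 0.02601 = 26.65 h

26.65 h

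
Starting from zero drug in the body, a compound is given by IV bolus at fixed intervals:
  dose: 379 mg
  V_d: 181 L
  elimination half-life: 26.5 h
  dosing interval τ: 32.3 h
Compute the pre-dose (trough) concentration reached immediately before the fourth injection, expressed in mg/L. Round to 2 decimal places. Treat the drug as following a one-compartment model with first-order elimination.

1.45 mg/L

C₀ per dose = Dose / Vd = 379 / 181 = 2.094 mg/L
k = ln2 / t½ = 0.693147 / 26.5 = 0.02616 h⁻¹
Fraction remaining after one interval: r = e^(−kτ) = e^(−0.02616 × 32.3) = 0.4296
Before dose 4, 3 doses have been given (aged 1τ, 2τ, 3τ).
C_trough = C₀ × (r + r² + … + r^3) = C₀ × r(1−r^3)/(1−r)
        = 2.094 × 0.4296 × (1 − 0.07929) / (1 − 0.4296) = 1.452 mg/L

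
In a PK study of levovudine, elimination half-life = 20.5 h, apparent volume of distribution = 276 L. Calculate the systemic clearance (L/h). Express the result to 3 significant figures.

k = ln2 / t½ = 0.693147 / 20.5 = 0.03381 h⁻¹
CL = k × Vd = 0.03381 × 276 = 9.332 L/h

9.33 L/h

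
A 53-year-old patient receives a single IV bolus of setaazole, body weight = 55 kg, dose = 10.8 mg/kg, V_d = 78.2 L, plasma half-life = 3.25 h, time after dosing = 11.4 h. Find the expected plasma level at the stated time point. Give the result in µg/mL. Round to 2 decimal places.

0.67 µg/mL

Total dose = 10.8 × 55 = 594.0 mg
C₀ = Dose / Vd = 594.0 / 78.2 = 7.596 mg/L
k = ln2 / t½ = 0.693147 / 3.25 = 0.2133 h⁻¹
C = C₀ · e^(−k·t) = 7.596 × e^(−0.2133 × 11.4)
  = 7.596 × 0.08789 = 0.6676 mg/L
(0.6676 mg/L = 0.6676 µg/mL)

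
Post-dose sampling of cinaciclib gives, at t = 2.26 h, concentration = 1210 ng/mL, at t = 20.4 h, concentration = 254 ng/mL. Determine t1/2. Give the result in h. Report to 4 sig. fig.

8.055 h

k = ln(C₁/C₂) / (t₂ − t₁) = ln(1210/254) / (20.4 − 2.26)
  = 1.561 / 18.14 = 0.08605 h⁻¹
t½ = ln2 / k = 0.693147 / 0.08605 = 8.055 h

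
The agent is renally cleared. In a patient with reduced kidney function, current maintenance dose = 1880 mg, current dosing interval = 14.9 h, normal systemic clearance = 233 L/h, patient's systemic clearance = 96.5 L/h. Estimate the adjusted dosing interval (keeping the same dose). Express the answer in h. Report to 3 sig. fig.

To keep the same average steady-state level, dosing rate must scale with clearance.
CL ratio = 96.5 / 233 = 0.4142
New interval (same dose) = 14.9 / 0.4142 = 35.97 h

36.0 h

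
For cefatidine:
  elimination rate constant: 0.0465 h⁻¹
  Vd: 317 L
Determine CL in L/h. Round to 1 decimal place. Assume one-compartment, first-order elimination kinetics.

14.7 L/h

CL = k × Vd = 0.0465 × 317 = 14.74 L/h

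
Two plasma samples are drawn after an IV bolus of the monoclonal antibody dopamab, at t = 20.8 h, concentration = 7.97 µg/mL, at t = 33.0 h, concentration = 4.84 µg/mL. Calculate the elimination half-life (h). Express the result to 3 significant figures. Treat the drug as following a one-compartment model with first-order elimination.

k = ln(C₁/C₂) / (t₂ − t₁) = ln(7.97/4.84) / (33.0 − 20.8)
  = 0.4988 / 12.20 = 0.04089 h⁻¹
t½ = ln2 / k = 0.693147 / 0.04089 = 16.95 h

17.0 h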